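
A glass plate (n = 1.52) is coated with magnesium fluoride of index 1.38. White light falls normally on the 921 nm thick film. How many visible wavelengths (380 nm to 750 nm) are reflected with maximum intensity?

3

Top surface (1.0 → 1.38): reflection off a higher-index medium gives a half-wave phase shift.
Ray reflecting at the bottom interface goes from n = 1.38 toward n = 1.52: a half-wave phase shift.
Net: no relative phase inversion (both shifts match).
With no net inversion, constructive interference in reflection requires 2 n t = m λ.
λ = 2 n t / m = 2542 / m nm.
m=3: 847 nm (IR); m=4: 635 nm (visible); m=5: 508 nm (visible); m=6: 424 nm (visible); m=7: 363 nm (UV).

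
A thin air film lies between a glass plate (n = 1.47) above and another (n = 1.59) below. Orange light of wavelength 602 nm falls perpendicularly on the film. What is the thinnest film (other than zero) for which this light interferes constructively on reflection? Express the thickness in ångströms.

Top surface (1.47 → 1.0): reflection off a lower-index medium gives no phase shift.
Bottom surface (1.0 → 1.59): reflection off a higher-index medium gives a half-wave phase shift.
Exactly one π shift → a net half-wave offset.
For maximum reflection here: 2 n t = (m + ½) λ.
Minimum at m = 0: t = λ / (4 n) = 602 / (4 × 1.0) = 151 nm.

1505 Å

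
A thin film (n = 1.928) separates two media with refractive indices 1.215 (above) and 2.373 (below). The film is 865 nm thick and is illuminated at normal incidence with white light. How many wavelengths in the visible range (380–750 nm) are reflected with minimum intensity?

At the upper boundary (n = 1.215 to n = 1.928) the reflected ray undergoes a half-wave phase shift.
At the lower boundary (n = 1.928 to n = 2.373) the reflected ray undergoes a half-wave phase shift.
Net: no relative phase inversion (both shifts match).
For dark reflection here: 2 n t = (m + ½) λ.
λ = 2 n t / (m + ½) = 3335 / (m + ½) nm.
m=3: 953 nm (IR); m=4: 741 nm (visible); m=5: 606 nm (visible); m=6: 513 nm (visible); m=7: 445 nm (visible); m=8: 392 nm (visible); m=9: 351 nm (UV).

5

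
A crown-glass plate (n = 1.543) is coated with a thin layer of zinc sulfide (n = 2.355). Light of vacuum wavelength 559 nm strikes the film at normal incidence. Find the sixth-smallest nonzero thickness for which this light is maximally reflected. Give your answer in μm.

At the upper boundary (n = 1.0 to n = 2.355) the reflected ray undergoes a half-wave phase shift.
At the lower boundary (n = 2.355 to n = 1.543) the reflected ray undergoes no phase shift.
Exactly one π shift → a net half-wave offset.
With one net inversion, constructive interference in reflection requires 2 n t = (m + ½) λ.
The sixth-smallest nonzero thickness corresponds to m = 5: t = (m + ½) λ / (2 n) = 5.50 × 559 / (2 × 2.355) = 653 nm.

0.653 μm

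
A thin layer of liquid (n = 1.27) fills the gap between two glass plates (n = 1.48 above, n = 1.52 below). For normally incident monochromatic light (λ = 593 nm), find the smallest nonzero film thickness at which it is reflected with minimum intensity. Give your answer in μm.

0.233 μm

At the upper boundary (n = 1.48 to n = 1.27) the reflected ray undergoes no phase shift.
Ray reflecting at the bottom interface goes from n = 1.27 toward n = 1.52: a half-wave phase shift.
Net: one phase inversion between the two reflected rays.
For weak reflection here: 2 n t = m λ.
Minimum nonzero at m = 1: t = λ / (2 n) = 593 / (2 × 1.27) = 233 nm.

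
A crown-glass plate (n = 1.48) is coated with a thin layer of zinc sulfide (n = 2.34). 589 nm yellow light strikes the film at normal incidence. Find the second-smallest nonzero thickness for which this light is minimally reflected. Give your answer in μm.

0.252 μm

Top surface (1.0 → 2.34): reflection off a higher-index medium gives a half-wave phase shift.
Bottom surface (2.34 → 1.48): reflection off a lower-index medium gives no phase shift.
Exactly one π shift → a net half-wave offset.
With one net inversion, destructive interference in reflection requires 2 n t = m λ.
The second-smallest nonzero thickness corresponds to m = 2: t = m λ / (2 n) = 2.00 × 589 / (2 × 2.34) = 252 nm.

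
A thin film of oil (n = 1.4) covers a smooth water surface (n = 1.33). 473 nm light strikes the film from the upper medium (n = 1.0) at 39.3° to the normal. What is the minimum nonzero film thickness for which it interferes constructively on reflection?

Ray reflecting at the top interface goes from n = 1.0 toward n = 1.4: a half-wave phase shift.
Bottom surface (1.4 → 1.33): reflection off a lower-index medium gives no phase shift.
Exactly one π shift → a net half-wave offset.
With one net inversion, constructive interference in reflection requires 2 n t cos θ_r = (m + ½) λ.
Snell's law: 1.0 sin 39.3° = 1.4 sin θ_r → sin θ_r = 0.452, cos θ_r = 0.892.
Minimum at m = 0: t = λ / (4 n cos θ_r) = 473 / (4 × 1.4 × 0.892) = 94.7 nm.

94.7 nm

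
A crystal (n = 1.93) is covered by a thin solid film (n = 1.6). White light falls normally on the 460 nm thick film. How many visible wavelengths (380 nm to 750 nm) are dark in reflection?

2

At the upper boundary (n = 1.0 to n = 1.6) the reflected ray undergoes a half-wave phase shift.
Ray reflecting at the bottom interface goes from n = 1.6 toward n = 1.93: a half-wave phase shift.
Zero or two π shifts → no net half-wave offset.
For weak reflection here: 2 n t = (m + ½) λ.
λ = 2 n t / (m + ½) = 1472 / (m + ½) nm.
m=1: 981 nm (IR); m=2: 589 nm (visible); m=3: 421 nm (visible); m=4: 327 nm (UV).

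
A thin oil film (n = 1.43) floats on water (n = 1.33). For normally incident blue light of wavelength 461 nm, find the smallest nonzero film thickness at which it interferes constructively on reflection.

80.6 nm

At the upper boundary (n = 1.0 to n = 1.43) the reflected ray undergoes a half-wave phase shift.
At the lower boundary (n = 1.43 to n = 1.33) the reflected ray undergoes no phase shift.
Exactly one π shift → a net half-wave offset.
For strong reflection here: 2 n t = (m + ½) λ.
Minimum at m = 0: t = λ / (4 n) = 461 / (4 × 1.43) = 80.6 nm.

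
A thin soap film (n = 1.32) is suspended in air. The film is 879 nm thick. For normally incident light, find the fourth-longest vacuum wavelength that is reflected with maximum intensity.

663 nm

Ray reflecting at the top interface goes from n = 1.0 toward n = 1.32: a half-wave phase shift.
At the lower boundary (n = 1.32 to n = 1.0) the reflected ray undergoes no phase shift.
Exactly one π shift → a net half-wave offset.
So the condition for constructive reflection is 2 n t = (m + ½) λ.
λ = 2 n t / (m + ½). The fourth-longest wavelength is m = 3: λ = 2 × 1.32 × 879 / 3.50 = 663 nm.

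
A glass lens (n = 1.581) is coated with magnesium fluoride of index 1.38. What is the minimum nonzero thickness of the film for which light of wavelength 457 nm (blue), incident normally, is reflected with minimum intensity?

At the upper boundary (n = 1.0 to n = 1.38) the reflected ray undergoes a half-wave phase shift.
Bottom surface (1.38 → 1.581): reflection off a higher-index medium gives a half-wave phase shift.
The two reflections carry the same phase change, so no net offset.
So the condition for destructive reflection is 2 n t = (m + ½) λ.
Minimum at m = 0: t = λ / (4 n) = 457 / (4 × 1.38) = 82.8 nm.

82.8 nm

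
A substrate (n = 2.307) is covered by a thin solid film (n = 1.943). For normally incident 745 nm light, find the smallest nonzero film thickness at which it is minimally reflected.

Ray reflecting at the top interface goes from n = 1.0 toward n = 1.943: a half-wave phase shift.
At the lower boundary (n = 1.943 to n = 2.307) the reflected ray undergoes a half-wave phase shift.
Zero or two π shifts → no net half-wave offset.
With no net inversion, destructive interference in reflection requires 2 n t = (m + ½) λ.
Minimum at m = 0: t = λ / (4 n) = 745 / (4 × 1.943) = 95.9 nm.

95.9 nm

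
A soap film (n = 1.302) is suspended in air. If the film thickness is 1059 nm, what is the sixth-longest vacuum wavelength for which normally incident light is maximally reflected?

501 nm

Ray reflecting at the top interface goes from n = 1.0 toward n = 1.302: a half-wave phase shift.
At the lower boundary (n = 1.302 to n = 1.0) the reflected ray undergoes no phase shift.
Exactly one π shift → a net half-wave offset.
So the condition for constructive reflection is 2 n t = (m + ½) λ.
λ = 2 n t / (m + ½). The sixth-longest wavelength is m = 5: λ = 2 × 1.302 × 1059 / 5.50 = 501 nm.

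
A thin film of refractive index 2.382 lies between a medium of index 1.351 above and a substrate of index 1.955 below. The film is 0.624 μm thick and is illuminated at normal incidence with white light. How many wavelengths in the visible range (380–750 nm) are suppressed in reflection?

4

Ray reflecting at the top interface goes from n = 1.351 toward n = 2.382: a half-wave phase shift.
At the lower boundary (n = 2.382 to n = 1.955) the reflected ray undergoes no phase shift.
The two reflections differ by half a wavelength.
With one net inversion, destructive interference in reflection requires 2 n t = m λ.
λ = 2 n t / m = 2973 / m nm.
m=3: 991 nm (IR); m=4: 743 nm (visible); m=5: 595 nm (visible); m=6: 495 nm (visible); m=7: 425 nm (visible); m=8: 372 nm (UV).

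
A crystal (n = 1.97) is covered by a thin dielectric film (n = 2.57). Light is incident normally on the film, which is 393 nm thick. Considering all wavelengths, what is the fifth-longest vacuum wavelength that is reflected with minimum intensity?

At the upper boundary (n = 1.0 to n = 2.57) the reflected ray undergoes a half-wave phase shift.
Bottom surface (2.57 → 1.97): reflection off a lower-index medium gives no phase shift.
Net: one phase inversion between the two reflected rays.
With one net inversion, destructive interference in reflection requires 2 n t = m λ.
λ = 2 n t / m. The fifth-longest wavelength is m = 5: λ = 2 × 2.57 × 393 / 5.00 = 404 nm.

404 nm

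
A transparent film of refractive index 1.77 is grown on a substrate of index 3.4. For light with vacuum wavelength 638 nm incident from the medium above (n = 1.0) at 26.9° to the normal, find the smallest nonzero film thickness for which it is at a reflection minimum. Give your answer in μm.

Ray reflecting at the top interface goes from n = 1.0 toward n = 1.77: a half-wave phase shift.
Bottom surface (1.77 → 3.4): reflection off a higher-index medium gives a half-wave phase shift.
Zero or two π shifts → no net half-wave offset.
So the condition for destructive reflection is 2 n t cos θ_r = (m + ½) λ.
Snell's law: 1.0 sin 26.9° = 1.77 sin θ_r → sin θ_r = 0.256, cos θ_r = 0.967.
Minimum at m = 0: t = λ / (4 n cos θ_r) = 638 / (4 × 1.77 × 0.967) = 93.2 nm.

0.0932 μm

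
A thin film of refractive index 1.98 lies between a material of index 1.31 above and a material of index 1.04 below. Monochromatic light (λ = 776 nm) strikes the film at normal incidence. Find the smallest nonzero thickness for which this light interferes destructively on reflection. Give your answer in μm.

0.196 μm

Top surface (1.31 → 1.98): reflection off a higher-index medium gives a half-wave phase shift.
Ray reflecting at the bottom interface goes from n = 1.98 toward n = 1.04: no phase shift.
Net: one phase inversion between the two reflected rays.
So the condition for destructive reflection is 2 n t = m λ.
The smallest nonzero thickness corresponds to m = 1: t = m λ / (2 n) = 1.00 × 776 / (2 × 1.98) = 196 nm.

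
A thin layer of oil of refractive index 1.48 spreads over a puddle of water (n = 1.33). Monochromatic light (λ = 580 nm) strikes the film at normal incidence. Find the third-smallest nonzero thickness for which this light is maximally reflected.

490 nm

Ray reflecting at the top interface goes from n = 1.0 toward n = 1.48: a half-wave phase shift.
At the lower boundary (n = 1.48 to n = 1.33) the reflected ray undergoes no phase shift.
Net: one phase inversion between the two reflected rays.
For strong reflection here: 2 n t = (m + ½) λ.
The third-smallest nonzero thickness corresponds to m = 2: t = (m + ½) λ / (2 n) = 2.50 × 580 / (2 × 1.48) = 490 nm.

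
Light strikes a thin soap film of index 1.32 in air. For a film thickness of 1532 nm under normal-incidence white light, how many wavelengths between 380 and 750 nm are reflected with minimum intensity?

At the upper boundary (n = 1.0 to n = 1.32) the reflected ray undergoes a half-wave phase shift.
Bottom surface (1.32 → 1.0): reflection off a lower-index medium gives no phase shift.
Exactly one π shift → a net half-wave offset.
For minimum reflection here: 2 n t = m λ.
λ = 2 n t / m = 4044 / m nm.
m=5: 809 nm (IR); m=6: 674 nm (visible); m=7: 578 nm (visible); m=8: 506 nm (visible); m=9: 449 nm (visible); m=10: 404 nm (visible); m=11: 368 nm (UV).

5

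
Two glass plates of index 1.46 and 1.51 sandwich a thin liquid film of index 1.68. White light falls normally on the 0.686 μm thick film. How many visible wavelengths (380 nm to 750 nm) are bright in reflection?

3

Top surface (1.46 → 1.68): reflection off a higher-index medium gives a half-wave phase shift.
Bottom surface (1.68 → 1.51): reflection off a lower-index medium gives no phase shift.
Exactly one π shift → a net half-wave offset.
For maximum reflection here: 2 n t = (m + ½) λ.
λ = 2 n t / (m + ½) = 2305 / (m + ½) nm.
m=2: 922 nm (IR); m=3: 659 nm (visible); m=4: 512 nm (visible); m=5: 419 nm (visible); m=6: 355 nm (UV).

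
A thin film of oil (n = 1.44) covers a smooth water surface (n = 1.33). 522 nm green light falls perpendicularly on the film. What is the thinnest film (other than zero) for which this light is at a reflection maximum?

At the upper boundary (n = 1.0 to n = 1.44) the reflected ray undergoes a half-wave phase shift.
Bottom surface (1.44 → 1.33): reflection off a lower-index medium gives no phase shift.
Exactly one π shift → a net half-wave offset.
With one net inversion, constructive interference in reflection requires 2 n t = (m + ½) λ.
Minimum at m = 0: t = λ / (4 n) = 522 / (4 × 1.44) = 90.6 nm.

90.6 nm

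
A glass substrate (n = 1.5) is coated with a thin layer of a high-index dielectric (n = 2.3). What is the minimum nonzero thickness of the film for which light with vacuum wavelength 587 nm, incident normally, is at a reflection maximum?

63.8 nm

Top surface (1.0 → 2.3): reflection off a higher-index medium gives a half-wave phase shift.
Ray reflecting at the bottom interface goes from n = 2.3 toward n = 1.5: no phase shift.
The two reflections differ by half a wavelength.
For bright reflection here: 2 n t = (m + ½) λ.
Minimum at m = 0: t = λ / (4 n) = 587 / (4 × 2.3) = 63.8 nm.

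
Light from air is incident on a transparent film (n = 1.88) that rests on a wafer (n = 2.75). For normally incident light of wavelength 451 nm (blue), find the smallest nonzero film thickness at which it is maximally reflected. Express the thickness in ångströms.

1199 Å

Ray reflecting at the top interface goes from n = 1.0 toward n = 1.88: a half-wave phase shift.
Ray reflecting at the bottom interface goes from n = 1.88 toward n = 2.75: a half-wave phase shift.
The two reflections carry the same phase change, so no net offset.
For maximum reflection here: 2 n t = m λ.
Minimum nonzero at m = 1: t = λ / (2 n) = 451 / (2 × 1.88) = 120 nm.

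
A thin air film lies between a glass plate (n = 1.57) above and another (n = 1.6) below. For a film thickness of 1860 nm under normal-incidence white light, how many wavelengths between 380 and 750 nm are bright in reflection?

At the upper boundary (n = 1.57 to n = 1.0) the reflected ray undergoes no phase shift.
At the lower boundary (n = 1.0 to n = 1.6) the reflected ray undergoes a half-wave phase shift.
Net: one phase inversion between the two reflected rays.
For bright reflection here: 2 n t = (m + ½) λ.
λ = 2 n t / (m + ½) = 3720 / (m + ½) nm.
m=4: 827 nm (IR); m=5: 676 nm (visible); m=6: 572 nm (visible); m=7: 496 nm (visible); m=8: 438 nm (visible); m=9: 392 nm (visible); m=10: 354 nm (UV).

5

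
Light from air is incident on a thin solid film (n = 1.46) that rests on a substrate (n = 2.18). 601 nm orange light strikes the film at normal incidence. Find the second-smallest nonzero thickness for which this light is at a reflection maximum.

Ray reflecting at the top interface goes from n = 1.0 toward n = 1.46: a half-wave phase shift.
Ray reflecting at the bottom interface goes from n = 1.46 toward n = 2.18: a half-wave phase shift.
Net: no relative phase inversion (both shifts match).
For strong reflection here: 2 n t = m λ.
The second-smallest nonzero thickness corresponds to m = 2: t = m λ / (2 n) = 2.00 × 601 / (2 × 1.46) = 412 nm.

412 nm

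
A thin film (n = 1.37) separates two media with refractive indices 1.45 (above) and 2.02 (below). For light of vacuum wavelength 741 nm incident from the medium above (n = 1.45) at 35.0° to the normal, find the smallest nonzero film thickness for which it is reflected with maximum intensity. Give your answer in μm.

Ray reflecting at the top interface goes from n = 1.45 toward n = 1.37: no phase shift.
At the lower boundary (n = 1.37 to n = 2.02) the reflected ray undergoes a half-wave phase shift.
The two reflections differ by half a wavelength.
With one net inversion, constructive interference in reflection requires 2 n t cos θ_r = (m + ½) λ.
Snell's law: 1.45 sin 35.0° = 1.37 sin θ_r → sin θ_r = 0.607, cos θ_r = 0.795.
Minimum at m = 0: t = λ / (4 n cos θ_r) = 741 / (4 × 1.37 × 0.795) = 170 nm.

0.170 μm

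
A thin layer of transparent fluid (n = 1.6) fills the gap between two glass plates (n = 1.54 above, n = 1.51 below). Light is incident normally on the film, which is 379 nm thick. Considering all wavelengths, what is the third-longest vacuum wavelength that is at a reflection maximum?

Ray reflecting at the top interface goes from n = 1.54 toward n = 1.6: a half-wave phase shift.
At the lower boundary (n = 1.6 to n = 1.51) the reflected ray undergoes no phase shift.
Net: one phase inversion between the two reflected rays.
So the condition for constructive reflection is 2 n t = (m + ½) λ.
λ = 2 n t / (m + ½). The third-longest wavelength is m = 2: λ = 2 × 1.6 × 379 / 2.50 = 485 nm.

485 nm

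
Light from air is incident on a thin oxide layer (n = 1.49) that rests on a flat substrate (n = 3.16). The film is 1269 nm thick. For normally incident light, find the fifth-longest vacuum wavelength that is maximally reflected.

756 nm

Ray reflecting at the top interface goes from n = 1.0 toward n = 1.49: a half-wave phase shift.
Bottom surface (1.49 → 3.16): reflection off a higher-index medium gives a half-wave phase shift.
Zero or two π shifts → no net half-wave offset.
For maximum reflection here: 2 n t = m λ.
λ = 2 n t / m. The fifth-longest wavelength is m = 5: λ = 2 × 1.49 × 1269 / 5.00 = 756 nm.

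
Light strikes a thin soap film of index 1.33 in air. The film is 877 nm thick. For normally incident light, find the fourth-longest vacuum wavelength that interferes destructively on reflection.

583 nm

At the upper boundary (n = 1.0 to n = 1.33) the reflected ray undergoes a half-wave phase shift.
At the lower boundary (n = 1.33 to n = 1.0) the reflected ray undergoes no phase shift.
Net: one phase inversion between the two reflected rays.
For dark reflection here: 2 n t = m λ.
λ = 2 n t / m. The fourth-longest wavelength is m = 4: λ = 2 × 1.33 × 877 / 4.00 = 583 nm.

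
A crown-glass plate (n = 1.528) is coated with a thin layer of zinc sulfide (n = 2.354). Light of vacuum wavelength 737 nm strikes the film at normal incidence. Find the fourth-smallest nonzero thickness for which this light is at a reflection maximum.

Top surface (1.0 → 2.354): reflection off a higher-index medium gives a half-wave phase shift.
Bottom surface (2.354 → 1.528): reflection off a lower-index medium gives no phase shift.
The two reflections differ by half a wavelength.
For strong reflection here: 2 n t = (m + ½) λ.
The fourth-smallest nonzero thickness corresponds to m = 3: t = (m + ½) λ / (2 n) = 3.50 × 737 / (2 × 2.354) = 548 nm.

548 nm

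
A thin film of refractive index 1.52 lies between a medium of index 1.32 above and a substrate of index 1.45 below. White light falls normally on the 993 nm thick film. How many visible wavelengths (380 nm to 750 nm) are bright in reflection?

4

Ray reflecting at the top interface goes from n = 1.32 toward n = 1.52: a half-wave phase shift.
At the lower boundary (n = 1.52 to n = 1.45) the reflected ray undergoes no phase shift.
The two reflections differ by half a wavelength.
For strong reflection here: 2 n t = (m + ½) λ.
λ = 2 n t / (m + ½) = 3019 / (m + ½) nm.
m=3: 862 nm (IR); m=4: 671 nm (visible); m=5: 549 nm (visible); m=6: 464 nm (visible); m=7: 402 nm (visible); m=8: 355 nm (UV).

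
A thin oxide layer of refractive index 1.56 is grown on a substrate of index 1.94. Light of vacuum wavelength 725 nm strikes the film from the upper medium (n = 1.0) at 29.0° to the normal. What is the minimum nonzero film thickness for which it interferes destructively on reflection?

122 nm

Ray reflecting at the top interface goes from n = 1.0 toward n = 1.56: a half-wave phase shift.
Ray reflecting at the bottom interface goes from n = 1.56 toward n = 1.94: a half-wave phase shift.
Net: no relative phase inversion (both shifts match).
For minimum reflection here: 2 n t cos θ_r = (m + ½) λ.
Snell's law: 1.0 sin 29.0° = 1.56 sin θ_r → sin θ_r = 0.311, cos θ_r = 0.950.
Minimum at m = 0: t = λ / (4 n cos θ_r) = 725 / (4 × 1.56 × 0.950) = 122 nm.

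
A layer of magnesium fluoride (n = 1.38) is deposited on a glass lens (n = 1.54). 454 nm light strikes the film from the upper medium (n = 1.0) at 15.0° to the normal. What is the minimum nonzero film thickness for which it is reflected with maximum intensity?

167 nm

At the upper boundary (n = 1.0 to n = 1.38) the reflected ray undergoes a half-wave phase shift.
At the lower boundary (n = 1.38 to n = 1.54) the reflected ray undergoes a half-wave phase shift.
Zero or two π shifts → no net half-wave offset.
For strong reflection here: 2 n t cos θ_r = m λ.
Snell's law: 1.0 sin 15.0° = 1.38 sin θ_r → sin θ_r = 0.188, cos θ_r = 0.982.
Minimum nonzero at m = 1: t = λ / (2 n cos θ_r) = 454 / (2 × 1.38 × 0.982) = 167 nm.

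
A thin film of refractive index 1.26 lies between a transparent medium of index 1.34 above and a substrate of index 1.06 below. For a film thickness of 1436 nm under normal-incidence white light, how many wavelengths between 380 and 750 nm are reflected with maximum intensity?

Top surface (1.34 → 1.26): reflection off a lower-index medium gives no phase shift.
Ray reflecting at the bottom interface goes from n = 1.26 toward n = 1.06: no phase shift.
Net: no relative phase inversion (both shifts match).
With no net inversion, constructive interference in reflection requires 2 n t = m λ.
λ = 2 n t / m = 3619 / m nm.
m=4: 905 nm (IR); m=5: 724 nm (visible); m=6: 603 nm (visible); m=7: 517 nm (visible); m=8: 452 nm (visible); m=9: 402 nm (visible); m=10: 362 nm (UV).

5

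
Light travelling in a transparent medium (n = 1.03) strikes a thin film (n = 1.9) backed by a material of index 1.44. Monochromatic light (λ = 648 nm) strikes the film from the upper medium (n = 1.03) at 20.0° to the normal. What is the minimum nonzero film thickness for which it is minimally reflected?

At the upper boundary (n = 1.03 to n = 1.9) the reflected ray undergoes a half-wave phase shift.
Bottom surface (1.9 → 1.44): reflection off a lower-index medium gives no phase shift.
Exactly one π shift → a net half-wave offset.
For dark reflection here: 2 n t cos θ_r = m λ.
Snell's law: 1.03 sin 20.0° = 1.9 sin θ_r → sin θ_r = 0.185, cos θ_r = 0.983.
Minimum nonzero at m = 1: t = λ / (2 n cos θ_r) = 648 / (2 × 1.9 × 0.983) = 174 nm.

174 nm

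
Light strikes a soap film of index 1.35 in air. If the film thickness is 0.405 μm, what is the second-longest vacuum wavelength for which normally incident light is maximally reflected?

729 nm

Top surface (1.0 → 1.35): reflection off a higher-index medium gives a half-wave phase shift.
Ray reflecting at the bottom interface goes from n = 1.35 toward n = 1.0: no phase shift.
Exactly one π shift → a net half-wave offset.
With one net inversion, constructive interference in reflection requires 2 n t = (m + ½) λ.
λ = 2 n t / (m + ½). The second-longest wavelength is m = 1: λ = 2 × 1.35 × 405 / 1.50 = 729 nm.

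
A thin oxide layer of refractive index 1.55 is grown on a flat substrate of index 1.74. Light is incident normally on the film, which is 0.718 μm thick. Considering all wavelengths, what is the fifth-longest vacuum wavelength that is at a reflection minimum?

At the upper boundary (n = 1.0 to n = 1.55) the reflected ray undergoes a half-wave phase shift.
At the lower boundary (n = 1.55 to n = 1.74) the reflected ray undergoes a half-wave phase shift.
The two reflections carry the same phase change, so no net offset.
For weak reflection here: 2 n t = (m + ½) λ.
λ = 2 n t / (m + ½). The fifth-longest wavelength is m = 4: λ = 2 × 1.55 × 718 / 4.50 = 495 nm.

495 nm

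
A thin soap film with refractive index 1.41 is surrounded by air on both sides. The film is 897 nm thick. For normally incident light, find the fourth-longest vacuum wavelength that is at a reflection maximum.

723 nm

Ray reflecting at the top interface goes from n = 1.0 toward n = 1.41: a half-wave phase shift.
At the lower boundary (n = 1.41 to n = 1.0) the reflected ray undergoes no phase shift.
The two reflections differ by half a wavelength.
With one net inversion, constructive interference in reflection requires 2 n t = (m + ½) λ.
λ = 2 n t / (m + ½). The fourth-longest wavelength is m = 3: λ = 2 × 1.41 × 897 / 3.50 = 723 nm.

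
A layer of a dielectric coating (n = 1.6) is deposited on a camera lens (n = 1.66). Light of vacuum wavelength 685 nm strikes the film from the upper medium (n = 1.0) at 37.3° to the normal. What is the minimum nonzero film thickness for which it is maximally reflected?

231 nm

Ray reflecting at the top interface goes from n = 1.0 toward n = 1.6: a half-wave phase shift.
At the lower boundary (n = 1.6 to n = 1.66) the reflected ray undergoes a half-wave phase shift.
The two reflections carry the same phase change, so no net offset.
So the condition for constructive reflection is 2 n t cos θ_r = m λ.
Snell's law: 1.0 sin 37.3° = 1.6 sin θ_r → sin θ_r = 0.379, cos θ_r = 0.926.
Minimum nonzero at m = 1: t = λ / (2 n cos θ_r) = 685 / (2 × 1.6 × 0.926) = 231 nm.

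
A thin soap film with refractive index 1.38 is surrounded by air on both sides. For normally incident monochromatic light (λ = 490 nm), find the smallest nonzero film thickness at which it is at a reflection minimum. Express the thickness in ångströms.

1775 Å

At the upper boundary (n = 1.0 to n = 1.38) the reflected ray undergoes a half-wave phase shift.
Ray reflecting at the bottom interface goes from n = 1.38 toward n = 1.0: no phase shift.
The two reflections differ by half a wavelength.
For weak reflection here: 2 n t = m λ.
Minimum nonzero at m = 1: t = λ / (2 n) = 490 / (2 × 1.38) = 178 nm.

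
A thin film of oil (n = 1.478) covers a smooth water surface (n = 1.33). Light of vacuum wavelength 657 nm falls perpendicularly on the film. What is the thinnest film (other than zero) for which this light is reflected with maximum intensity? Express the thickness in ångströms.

1111 Å

Top surface (1.0 → 1.478): reflection off a higher-index medium gives a half-wave phase shift.
Ray reflecting at the bottom interface goes from n = 1.478 toward n = 1.33: no phase shift.
Exactly one π shift → a net half-wave offset.
With one net inversion, constructive interference in reflection requires 2 n t = (m + ½) λ.
Minimum at m = 0: t = λ / (4 n) = 657 / (4 × 1.478) = 111 nm.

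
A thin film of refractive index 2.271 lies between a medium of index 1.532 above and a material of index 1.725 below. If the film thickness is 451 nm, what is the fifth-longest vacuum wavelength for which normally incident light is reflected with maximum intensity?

Top surface (1.532 → 2.271): reflection off a higher-index medium gives a half-wave phase shift.
At the lower boundary (n = 2.271 to n = 1.725) the reflected ray undergoes no phase shift.
The two reflections differ by half a wavelength.
With one net inversion, constructive interference in reflection requires 2 n t = (m + ½) λ.
λ = 2 n t / (m + ½). The fifth-longest wavelength is m = 4: λ = 2 × 2.271 × 451 / 4.50 = 455 nm.

455 nm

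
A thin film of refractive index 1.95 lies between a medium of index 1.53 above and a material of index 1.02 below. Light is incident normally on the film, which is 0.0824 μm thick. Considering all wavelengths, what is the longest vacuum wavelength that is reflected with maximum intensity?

At the upper boundary (n = 1.53 to n = 1.95) the reflected ray undergoes a half-wave phase shift.
Ray reflecting at the bottom interface goes from n = 1.95 toward n = 1.02: no phase shift.
The two reflections differ by half a wavelength.
For bright reflection here: 2 n t = (m + ½) λ.
λ = 2 n t / (m + ½). The longest wavelength is m = 0: λ = 2 × 1.95 × 82.4 / 0.500 = 643 nm.

643 nm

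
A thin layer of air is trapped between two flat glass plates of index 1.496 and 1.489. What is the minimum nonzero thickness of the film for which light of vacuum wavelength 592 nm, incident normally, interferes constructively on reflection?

148 nm

Top surface (1.496 → 1.0): reflection off a lower-index medium gives no phase shift.
Bottom surface (1.0 → 1.489): reflection off a higher-index medium gives a half-wave phase shift.
The two reflections differ by half a wavelength.
For strong reflection here: 2 n t = (m + ½) λ.
Minimum at m = 0: t = λ / (4 n) = 592 / (4 × 1.0) = 148 nm.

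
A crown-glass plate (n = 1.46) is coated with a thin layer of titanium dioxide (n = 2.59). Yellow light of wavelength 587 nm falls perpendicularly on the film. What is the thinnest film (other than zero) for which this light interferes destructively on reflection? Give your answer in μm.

0.113 μm

Ray reflecting at the top interface goes from n = 1.0 toward n = 2.59: a half-wave phase shift.
At the lower boundary (n = 2.59 to n = 1.46) the reflected ray undergoes no phase shift.
Exactly one π shift → a net half-wave offset.
For weak reflection here: 2 n t = m λ.
Minimum nonzero at m = 1: t = λ / (2 n) = 587 / (2 × 2.59) = 113 nm.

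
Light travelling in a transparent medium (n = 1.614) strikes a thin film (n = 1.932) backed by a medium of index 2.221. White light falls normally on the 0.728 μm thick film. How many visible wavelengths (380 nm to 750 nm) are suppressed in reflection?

3

At the upper boundary (n = 1.614 to n = 1.932) the reflected ray undergoes a half-wave phase shift.
Ray reflecting at the bottom interface goes from n = 1.932 toward n = 2.221: a half-wave phase shift.
The two reflections carry the same phase change, so no net offset.
For dark reflection here: 2 n t = (m + ½) λ.
λ = 2 n t / (m + ½) = 2813 / (m + ½) nm.
m=3: 804 nm (IR); m=4: 625 nm (visible); m=5: 511 nm (visible); m=6: 433 nm (visible); m=7: 375 nm (UV).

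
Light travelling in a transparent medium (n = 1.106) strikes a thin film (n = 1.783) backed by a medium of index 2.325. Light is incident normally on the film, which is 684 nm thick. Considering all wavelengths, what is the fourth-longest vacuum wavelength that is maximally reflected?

At the upper boundary (n = 1.106 to n = 1.783) the reflected ray undergoes a half-wave phase shift.
At the lower boundary (n = 1.783 to n = 2.325) the reflected ray undergoes a half-wave phase shift.
The two reflections carry the same phase change, so no net offset.
With no net inversion, constructive interference in reflection requires 2 n t = m λ.
λ = 2 n t / m. The fourth-longest wavelength is m = 4: λ = 2 × 1.783 × 684 / 4.00 = 610 nm.

610 nm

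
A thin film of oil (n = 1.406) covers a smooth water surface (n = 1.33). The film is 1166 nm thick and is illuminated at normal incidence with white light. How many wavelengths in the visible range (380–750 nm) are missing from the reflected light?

4

At the upper boundary (n = 1.0 to n = 1.406) the reflected ray undergoes a half-wave phase shift.
Bottom surface (1.406 → 1.33): reflection off a lower-index medium gives no phase shift.
Net: one phase inversion between the two reflected rays.
So the condition for destructive reflection is 2 n t = m λ.
λ = 2 n t / m = 3279 / m nm.
m=4: 820 nm (IR); m=5: 656 nm (visible); m=6: 546 nm (visible); m=7: 468 nm (visible); m=8: 410 nm (visible); m=9: 364 nm (UV).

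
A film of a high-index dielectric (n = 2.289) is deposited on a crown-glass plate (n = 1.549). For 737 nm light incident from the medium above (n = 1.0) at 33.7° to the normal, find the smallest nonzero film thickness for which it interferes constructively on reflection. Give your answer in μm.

0.0830 μm

Top surface (1.0 → 2.289): reflection off a higher-index medium gives a half-wave phase shift.
At the lower boundary (n = 2.289 to n = 1.549) the reflected ray undergoes no phase shift.
Net: one phase inversion between the two reflected rays.
For maximum reflection here: 2 n t cos θ_r = (m + ½) λ.
Snell's law: 1.0 sin 33.7° = 2.289 sin θ_r → sin θ_r = 0.242, cos θ_r = 0.970.
Minimum at m = 0: t = λ / (4 n cos θ_r) = 737 / (4 × 2.289 × 0.970) = 83.0 nm.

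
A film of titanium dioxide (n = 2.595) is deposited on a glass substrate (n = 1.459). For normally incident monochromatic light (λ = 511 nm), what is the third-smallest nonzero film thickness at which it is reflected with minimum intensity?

295 nm

Ray reflecting at the top interface goes from n = 1.0 toward n = 2.595: a half-wave phase shift.
Ray reflecting at the bottom interface goes from n = 2.595 toward n = 1.459: no phase shift.
The two reflections differ by half a wavelength.
For dark reflection here: 2 n t = m λ.
The third-smallest nonzero thickness corresponds to m = 3: t = m λ / (2 n) = 3.00 × 511 / (2 × 2.595) = 295 nm.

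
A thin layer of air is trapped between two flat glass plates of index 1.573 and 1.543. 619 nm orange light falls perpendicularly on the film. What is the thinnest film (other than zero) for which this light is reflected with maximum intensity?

Ray reflecting at the top interface goes from n = 1.573 toward n = 1.0: no phase shift.
At the lower boundary (n = 1.0 to n = 1.543) the reflected ray undergoes a half-wave phase shift.
The two reflections differ by half a wavelength.
So the condition for constructive reflection is 2 n t = (m + ½) λ.
Minimum at m = 0: t = λ / (4 n) = 619 / (4 × 1.0) = 155 nm.

155 nm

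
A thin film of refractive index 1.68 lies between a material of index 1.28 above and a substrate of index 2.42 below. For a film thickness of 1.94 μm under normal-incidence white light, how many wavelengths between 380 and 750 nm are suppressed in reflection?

At the upper boundary (n = 1.28 to n = 1.68) the reflected ray undergoes a half-wave phase shift.
At the lower boundary (n = 1.68 to n = 2.42) the reflected ray undergoes a half-wave phase shift.
The two reflections carry the same phase change, so no net offset.
With no net inversion, destructive interference in reflection requires 2 n t = (m + ½) λ.
λ = 2 n t / (m + ½) = 6518 / (m + ½) nm.
m=8: 767 nm (IR); m=9: 686 nm (visible); m=10: 621 nm (visible); m=11: 567 nm (visible); m=12: 521 nm (visible); m=13: 483 nm (visible); m=14: 450 nm (visible); m=15: 421 nm (visible); m=16: 395 nm (visible); m=17: 372 nm (UV).

8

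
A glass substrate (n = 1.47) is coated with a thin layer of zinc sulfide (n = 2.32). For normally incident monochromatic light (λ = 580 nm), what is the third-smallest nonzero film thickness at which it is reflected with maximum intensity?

313 nm

Top surface (1.0 → 2.32): reflection off a higher-index medium gives a half-wave phase shift.
At the lower boundary (n = 2.32 to n = 1.47) the reflected ray undergoes no phase shift.
Net: one phase inversion between the two reflected rays.
So the condition for constructive reflection is 2 n t = (m + ½) λ.
The third-smallest nonzero thickness corresponds to m = 2: t = (m + ½) λ / (2 n) = 2.50 × 580 / (2 × 2.32) = 313 nm.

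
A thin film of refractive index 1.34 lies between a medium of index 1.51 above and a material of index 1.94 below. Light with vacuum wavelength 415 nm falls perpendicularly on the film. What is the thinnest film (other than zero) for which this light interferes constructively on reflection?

At the upper boundary (n = 1.51 to n = 1.34) the reflected ray undergoes no phase shift.
At the lower boundary (n = 1.34 to n = 1.94) the reflected ray undergoes a half-wave phase shift.
Net: one phase inversion between the two reflected rays.
So the condition for constructive reflection is 2 n t = (m + ½) λ.
Minimum at m = 0: t = λ / (4 n) = 415 / (4 × 1.34) = 77.4 nm.

77.4 nm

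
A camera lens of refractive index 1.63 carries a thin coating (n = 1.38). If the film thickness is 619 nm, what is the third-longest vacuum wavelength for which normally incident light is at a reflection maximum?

At the upper boundary (n = 1.0 to n = 1.38) the reflected ray undergoes a half-wave phase shift.
Bottom surface (1.38 → 1.63): reflection off a higher-index medium gives a half-wave phase shift.
Net: no relative phase inversion (both shifts match).
With no net inversion, constructive interference in reflection requires 2 n t = m λ.
λ = 2 n t / m. The third-longest wavelength is m = 3: λ = 2 × 1.38 × 619 / 3.00 = 569 nm.

569 nm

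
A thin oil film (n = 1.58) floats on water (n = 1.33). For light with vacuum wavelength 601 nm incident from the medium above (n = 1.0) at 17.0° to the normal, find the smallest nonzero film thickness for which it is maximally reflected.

Top surface (1.0 → 1.58): reflection off a higher-index medium gives a half-wave phase shift.
Ray reflecting at the bottom interface goes from n = 1.58 toward n = 1.33: no phase shift.
Exactly one π shift → a net half-wave offset.
With one net inversion, constructive interference in reflection requires 2 n t cos θ_r = (m + ½) λ.
Snell's law: 1.0 sin 17.0° = 1.58 sin θ_r → sin θ_r = 0.185, cos θ_r = 0.983.
Minimum at m = 0: t = λ / (4 n cos θ_r) = 601 / (4 × 1.58 × 0.983) = 96.8 nm.

96.8 nm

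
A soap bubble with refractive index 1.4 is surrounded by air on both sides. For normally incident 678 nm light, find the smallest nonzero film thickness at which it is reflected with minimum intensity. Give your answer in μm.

0.242 μm

Ray reflecting at the top interface goes from n = 1.0 toward n = 1.4: a half-wave phase shift.
Bottom surface (1.4 → 1.0): reflection off a lower-index medium gives no phase shift.
Exactly one π shift → a net half-wave offset.
So the condition for destructive reflection is 2 n t = m λ.
Minimum nonzero at m = 1: t = λ / (2 n) = 678 / (2 × 1.4) = 242 nm.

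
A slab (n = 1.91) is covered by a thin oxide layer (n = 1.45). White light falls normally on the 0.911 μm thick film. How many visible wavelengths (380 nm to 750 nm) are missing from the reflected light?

At the upper boundary (n = 1.0 to n = 1.45) the reflected ray undergoes a half-wave phase shift.
Ray reflecting at the bottom interface goes from n = 1.45 toward n = 1.91: a half-wave phase shift.
Zero or two π shifts → no net half-wave offset.
With no net inversion, destructive interference in reflection requires 2 n t = (m + ½) λ.
λ = 2 n t / (m + ½) = 2642 / (m + ½) nm.
m=3: 755 nm (IR); m=4: 587 nm (visible); m=5: 480 nm (visible); m=6: 406 nm (visible); m=7: 352 nm (UV).

3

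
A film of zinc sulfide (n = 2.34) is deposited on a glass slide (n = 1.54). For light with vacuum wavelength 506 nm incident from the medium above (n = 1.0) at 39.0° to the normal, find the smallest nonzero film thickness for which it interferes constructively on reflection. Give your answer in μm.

At the upper boundary (n = 1.0 to n = 2.34) the reflected ray undergoes a half-wave phase shift.
Ray reflecting at the bottom interface goes from n = 2.34 toward n = 1.54: no phase shift.
Exactly one π shift → a net half-wave offset.
For strong reflection here: 2 n t cos θ_r = (m + ½) λ.
Snell's law: 1.0 sin 39.0° = 2.34 sin θ_r → sin θ_r = 0.269, cos θ_r = 0.963.
Minimum at m = 0: t = λ / (4 n cos θ_r) = 506 / (4 × 2.34 × 0.963) = 56.1 nm.

0.0561 μm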